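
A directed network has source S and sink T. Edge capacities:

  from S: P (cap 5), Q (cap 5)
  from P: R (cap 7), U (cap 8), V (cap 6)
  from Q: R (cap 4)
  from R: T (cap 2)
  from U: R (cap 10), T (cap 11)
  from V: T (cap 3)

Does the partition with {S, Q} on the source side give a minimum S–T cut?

Given cut capacity: 5 + 4 = 9.
Augment S→P→R→T: bottleneck 2, flow now 2.
Augment S→P→U→T: bottleneck 3, flow now 5.
Augment S→Q→R→P→U→T: bottleneck 2, flow now 7. (uses reverse residual edge)
No augmenting path remains; maximum flow = 7.
In the residual graph, reachable from S: {S, Q, R}.
Min-cut edges: S→P (5), R→T (2); capacity 5 + 2 = 7.
Cut capacity 9 exceeds the max flow 7, so it is not minimum.

No — its capacity is 9, but the minimum cut has capacity 7.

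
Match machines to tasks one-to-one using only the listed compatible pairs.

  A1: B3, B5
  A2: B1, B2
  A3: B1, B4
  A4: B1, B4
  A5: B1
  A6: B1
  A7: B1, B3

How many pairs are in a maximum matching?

5

Unit-capacity flow: source→left, listed edges, right→sink; max matching = max flow.
Augmenting path A1→B3 (+1); matched 1.
Augmenting path A2→B1 (+1); matched 2.
Augmenting path A3→B4 (+1); matched 3.
Augmenting path A4→B1→A2→B2 (+1); matched 4.
Augmenting path A7→B3→A1→B5 (+1); matched 5.
No augmenting path remains; maximum matching = 5.
König certificate: {A1, A2, A7, B1, B4} is a vertex cover of size 5 (every listed pair touches it), so no matching can be larger.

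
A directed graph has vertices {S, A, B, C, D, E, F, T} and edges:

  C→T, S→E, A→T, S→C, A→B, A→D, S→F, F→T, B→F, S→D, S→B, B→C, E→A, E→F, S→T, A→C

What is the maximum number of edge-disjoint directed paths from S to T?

Assign every edge capacity 1; by Menger, the answer equals the max flow.
Path S→T (+1); total 1.
Path S→C→T (+1); total 2.
Path S→F→T (+1); total 3.
Path S→E→A→T (+1); total 4.
No residual S→T path; max flow = 4.
Certifying cut of size 4: {C→T, F→T, S→E, S→T}.

4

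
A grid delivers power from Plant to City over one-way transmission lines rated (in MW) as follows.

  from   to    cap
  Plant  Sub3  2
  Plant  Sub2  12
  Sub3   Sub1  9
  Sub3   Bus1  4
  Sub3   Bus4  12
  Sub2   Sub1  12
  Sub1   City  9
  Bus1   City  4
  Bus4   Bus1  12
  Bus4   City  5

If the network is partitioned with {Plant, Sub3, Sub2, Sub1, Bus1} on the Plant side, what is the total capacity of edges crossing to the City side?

Edges leaving {Plant, Sub3, Sub2, Sub1, Bus1}: Sub3→Bus4 (12), Sub1→City (9), Bus1→City (4).
Cut capacity = 12 + 9 + 4 = 25.

25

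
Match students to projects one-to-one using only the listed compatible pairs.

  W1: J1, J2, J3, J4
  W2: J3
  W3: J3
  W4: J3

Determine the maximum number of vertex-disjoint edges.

2

Unit-capacity flow: source→left, listed edges, right→sink; max matching = max flow.
Augmenting path W1→J1 (+1); matched 1.
Augmenting path W2→J3 (+1); matched 2.
No augmenting path remains; maximum matching = 2.
König certificate: {W1, J3} is a vertex cover of size 2 (every listed pair touches it), so no matching can be larger.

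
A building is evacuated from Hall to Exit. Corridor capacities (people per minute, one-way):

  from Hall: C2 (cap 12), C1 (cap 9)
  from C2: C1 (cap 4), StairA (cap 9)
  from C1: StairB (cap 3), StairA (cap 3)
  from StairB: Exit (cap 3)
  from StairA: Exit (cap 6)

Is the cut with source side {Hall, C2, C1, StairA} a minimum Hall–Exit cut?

Given cut capacity: 3 + 6 = 9.
Augment Hall→C2→StairA→Exit: bottleneck 6, flow now 6.
Augment Hall→C1→StairB→Exit: bottleneck 3, flow now 9.
No augmenting path remains; maximum flow = 9.
Cut capacity 9 equals the max flow, so it is a minimum cut.

Yes — it is a minimum cut (capacity 9).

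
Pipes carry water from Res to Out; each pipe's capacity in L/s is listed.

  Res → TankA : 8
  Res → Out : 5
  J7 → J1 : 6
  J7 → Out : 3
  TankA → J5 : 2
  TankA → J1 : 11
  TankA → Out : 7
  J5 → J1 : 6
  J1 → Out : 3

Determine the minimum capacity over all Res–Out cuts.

13

Augment Res→Out: bottleneck 5, flow now 5.
Augment Res→TankA→Out: bottleneck 7, flow now 12.
Augment Res→TankA→J1→Out: bottleneck 1, flow now 13.
No augmenting path remains; maximum flow = 13.
By max-flow min-cut, the minimum cut capacity equals the max flow.
In the residual graph, reachable from Res: {Res}.
Min-cut edges: Res→TankA (8), Res→Out (5); capacity 8 + 5 = 13.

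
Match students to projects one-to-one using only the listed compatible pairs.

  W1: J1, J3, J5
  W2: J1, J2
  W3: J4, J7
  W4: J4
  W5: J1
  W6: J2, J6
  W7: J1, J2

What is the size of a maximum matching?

6

Unit-capacity flow: source→left, listed edges, right→sink; max matching = max flow.
Augmenting path W1→J1 (+1); matched 1.
Augmenting path W2→J2 (+1); matched 2.
Augmenting path W3→J4 (+1); matched 3.
Augmenting path W6→J6 (+1); matched 4.
Augmenting path W4→J4→W3→J7 (+1); matched 5.
Augmenting path W5→J1→W1→J3 (+1); matched 6.
No augmenting path remains; maximum matching = 6.
König certificate: {W1, W3, W4, W6, J1, J2} is a vertex cover of size 6 (every listed pair touches it), so no matching can be larger.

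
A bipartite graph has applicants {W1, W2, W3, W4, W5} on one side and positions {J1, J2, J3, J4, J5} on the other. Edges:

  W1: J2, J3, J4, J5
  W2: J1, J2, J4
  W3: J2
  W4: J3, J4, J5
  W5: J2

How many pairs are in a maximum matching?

4

Unit-capacity flow: source→left, listed edges, right→sink; max matching = max flow.
Augmenting path W1→J2 (+1); matched 1.
Augmenting path W2→J1 (+1); matched 2.
Augmenting path W4→J3 (+1); matched 3.
Augmenting path W3→J2→W1→J4 (+1); matched 4.
No augmenting path remains; maximum matching = 4.
König certificate: {W1, W2, W4, J2} is a vertex cover of size 4 (every listed pair touches it), so no matching can be larger.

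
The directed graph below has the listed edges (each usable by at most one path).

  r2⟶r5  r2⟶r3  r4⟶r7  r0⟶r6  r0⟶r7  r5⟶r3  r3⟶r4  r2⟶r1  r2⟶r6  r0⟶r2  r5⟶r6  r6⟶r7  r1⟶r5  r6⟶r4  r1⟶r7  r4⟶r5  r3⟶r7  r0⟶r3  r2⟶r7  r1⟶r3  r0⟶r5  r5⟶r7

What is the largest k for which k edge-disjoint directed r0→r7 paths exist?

Assign every edge capacity 1; by Menger, the answer equals the max flow.
Path r0→r7 (+1); total 1.
Path r0→r2→r7 (+1); total 2.
Path r0→r3→r7 (+1); total 3.
Path r0→r5→r7 (+1); total 4.
Path r0→r6→r7 (+1); total 5.
No residual r0→r7 path; max flow = 5.
Certifying cut of size 5: {r0→r2, r0→r3, r0→r5, r0→r6, r0→r7}.

5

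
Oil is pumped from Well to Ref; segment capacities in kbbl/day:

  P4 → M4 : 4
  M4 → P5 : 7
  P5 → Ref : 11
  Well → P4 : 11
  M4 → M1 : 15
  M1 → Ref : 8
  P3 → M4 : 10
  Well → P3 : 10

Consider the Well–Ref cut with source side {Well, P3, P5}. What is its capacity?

Edges leaving {Well, P3, P5}: Well→P4 (11), P3→M4 (10), P5→Ref (11).
Cut capacity = 11 + 10 + 11 = 32.

32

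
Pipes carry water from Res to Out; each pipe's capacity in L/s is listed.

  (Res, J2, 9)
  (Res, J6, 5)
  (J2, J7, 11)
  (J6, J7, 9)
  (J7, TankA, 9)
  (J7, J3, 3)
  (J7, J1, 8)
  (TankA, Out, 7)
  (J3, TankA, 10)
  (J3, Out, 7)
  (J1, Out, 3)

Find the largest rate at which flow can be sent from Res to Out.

Augment Res→J2→J7→TankA→Out: bottleneck 7, flow now 7.
Augment Res→J2→J7→J3→Out: bottleneck 2, flow now 9.
Augment Res→J6→J7→J3→Out: bottleneck 1, flow now 10.
Augment Res→J6→J7→J1→Out: bottleneck 3, flow now 13.
No augmenting path remains; maximum flow = 13.
In the residual graph, reachable from Res: {Res, J2, J6, J7, TankA, J1}.
Min-cut edges: J7→J3 (3), TankA→Out (7), J1→Out (3); capacity 3 + 7 + 3 = 13.
This cut is saturated, so no flow can exceed 13.

13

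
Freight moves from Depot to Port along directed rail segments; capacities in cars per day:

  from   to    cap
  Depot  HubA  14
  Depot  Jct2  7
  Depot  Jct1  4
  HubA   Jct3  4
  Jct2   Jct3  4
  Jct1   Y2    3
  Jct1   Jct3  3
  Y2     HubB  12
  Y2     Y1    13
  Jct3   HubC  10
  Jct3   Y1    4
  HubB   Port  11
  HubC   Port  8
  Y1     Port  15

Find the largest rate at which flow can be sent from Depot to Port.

12

Augment Depot→HubA→Jct3→HubC→Port: bottleneck 4, flow now 4.
Augment Depot→Jct2→Jct3→HubC→Port: bottleneck 4, flow now 8.
Augment Depot→Jct1→Y2→HubB→Port: bottleneck 3, flow now 11.
Augment Depot→Jct1→Jct3→Y1→Port: bottleneck 1, flow now 12.
No augmenting path remains; maximum flow = 12.
In the residual graph, reachable from Depot: {Depot, HubA, Jct2}.
Min-cut edges: Depot→Jct1 (4), HubA→Jct3 (4), Jct2→Jct3 (4); capacity 4 + 4 + 4 = 12.
This cut is saturated, so no flow can exceed 12.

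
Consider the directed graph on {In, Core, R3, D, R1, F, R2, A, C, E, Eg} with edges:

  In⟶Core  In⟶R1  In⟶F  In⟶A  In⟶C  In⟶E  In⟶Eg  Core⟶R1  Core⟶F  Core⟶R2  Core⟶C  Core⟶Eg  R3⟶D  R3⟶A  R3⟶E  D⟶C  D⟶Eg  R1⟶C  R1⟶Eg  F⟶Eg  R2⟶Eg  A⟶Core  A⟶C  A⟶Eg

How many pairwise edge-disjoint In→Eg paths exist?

5

Assign every edge capacity 1; by Menger, the answer equals the max flow.
Path In→Eg (+1); total 1.
Path In→Core→Eg (+1); total 2.
Path In→R1→Eg (+1); total 3.
Path In→F→Eg (+1); total 4.
Path In→A→Eg (+1); total 5.
No residual In→Eg path; max flow = 5.
Certifying cut of size 5: {In→A, In→Core, In→Eg, In→F, In→R1}.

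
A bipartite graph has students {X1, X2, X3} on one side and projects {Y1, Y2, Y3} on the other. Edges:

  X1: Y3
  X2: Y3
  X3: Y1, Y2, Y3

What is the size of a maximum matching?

Unit-capacity flow: source→left, listed edges, right→sink; max matching = max flow.
Augmenting path X1→Y3 (+1); matched 1.
Augmenting path X3→Y1 (+1); matched 2.
No augmenting path remains; maximum matching = 2.
König certificate: {X3, Y3} is a vertex cover of size 2 (every listed pair touches it), so no matching can be larger.

2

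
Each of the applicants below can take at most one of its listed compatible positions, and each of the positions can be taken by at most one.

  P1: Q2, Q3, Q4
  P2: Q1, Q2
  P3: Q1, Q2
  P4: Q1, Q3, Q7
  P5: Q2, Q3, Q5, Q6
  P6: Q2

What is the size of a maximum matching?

5

Unit-capacity flow: source→left, listed edges, right→sink; max matching = max flow.
Augmenting path P1→Q2 (+1); matched 1.
Augmenting path P2→Q1 (+1); matched 2.
Augmenting path P4→Q3 (+1); matched 3.
Augmenting path P5→Q5 (+1); matched 4.
Augmenting path P3→Q2→P1→Q4 (+1); matched 5.
No augmenting path remains; maximum matching = 5.
König certificate: {P1, P4, P5, Q1, Q2} is a vertex cover of size 5 (every listed pair touches it), so no matching can be larger.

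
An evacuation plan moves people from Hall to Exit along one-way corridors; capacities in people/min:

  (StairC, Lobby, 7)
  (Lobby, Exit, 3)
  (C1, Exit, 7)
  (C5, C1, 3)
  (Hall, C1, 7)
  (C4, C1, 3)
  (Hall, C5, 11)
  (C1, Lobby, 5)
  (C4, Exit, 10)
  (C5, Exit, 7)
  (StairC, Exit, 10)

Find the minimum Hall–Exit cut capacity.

17

Augment Hall→C5→Exit: bottleneck 7, flow now 7.
Augment Hall→C1→Exit: bottleneck 7, flow now 14.
Augment Hall→C5→C1→Lobby→Exit: bottleneck 3, flow now 17.
No augmenting path remains; maximum flow = 17.
By max-flow min-cut, the minimum cut capacity equals the max flow.
In the residual graph, reachable from Hall: {Hall, C5}.
Min-cut edges: Hall→C1 (7), C5→C1 (3), C5→Exit (7); capacity 7 + 3 + 7 = 17.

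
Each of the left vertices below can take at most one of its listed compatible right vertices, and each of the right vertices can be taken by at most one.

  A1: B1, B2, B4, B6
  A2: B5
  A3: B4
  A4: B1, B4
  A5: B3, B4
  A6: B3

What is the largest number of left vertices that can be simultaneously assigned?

5

Unit-capacity flow: source→left, listed edges, right→sink; max matching = max flow.
Augmenting path A1→B1 (+1); matched 1.
Augmenting path A2→B5 (+1); matched 2.
Augmenting path A3→B4 (+1); matched 3.
Augmenting path A5→B3 (+1); matched 4.
Augmenting path A4→B1→A1→B2 (+1); matched 5.
No augmenting path remains; maximum matching = 5.
König certificate: {A1, A2, A4, B3, B4} is a vertex cover of size 5 (every listed pair touches it), so no matching can be larger.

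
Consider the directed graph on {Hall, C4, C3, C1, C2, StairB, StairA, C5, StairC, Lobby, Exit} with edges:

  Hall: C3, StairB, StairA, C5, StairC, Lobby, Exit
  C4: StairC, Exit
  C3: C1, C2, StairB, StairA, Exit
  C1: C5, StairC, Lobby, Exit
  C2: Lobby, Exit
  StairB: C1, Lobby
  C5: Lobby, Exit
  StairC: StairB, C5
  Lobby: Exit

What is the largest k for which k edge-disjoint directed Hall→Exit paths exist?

Assign every edge capacity 1; by Menger, the answer equals the max flow.
Path Hall→Exit (+1); total 1.
Path Hall→C3→Exit (+1); total 2.
Path Hall→C5→Exit (+1); total 3.
Path Hall→Lobby→Exit (+1); total 4.
Path Hall→StairB→C1→Exit (+1); total 5.
No residual Hall→Exit path; max flow = 5.
Certifying cut of size 5: {C5→Exit, Hall→C3, Hall→Exit, Lobby→Exit, StairB→C1}.

5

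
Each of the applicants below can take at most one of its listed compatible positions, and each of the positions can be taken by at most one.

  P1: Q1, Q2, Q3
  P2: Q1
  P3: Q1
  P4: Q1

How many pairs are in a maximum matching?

Unit-capacity flow: source→left, listed edges, right→sink; max matching = max flow.
Augmenting path P1→Q1 (+1); matched 1.
Augmenting path P2→Q1→P1→Q2 (+1); matched 2.
No augmenting path remains; maximum matching = 2.
König certificate: {P1, Q1} is a vertex cover of size 2 (every listed pair touches it), so no matching can be larger.

2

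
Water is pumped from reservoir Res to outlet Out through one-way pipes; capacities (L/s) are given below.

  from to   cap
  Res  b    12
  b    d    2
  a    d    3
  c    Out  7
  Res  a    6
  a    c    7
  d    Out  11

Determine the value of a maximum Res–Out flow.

Augment Res→a→c→Out: bottleneck 6, flow now 6.
Augment Res→b→d→Out: bottleneck 2, flow now 8.
No augmenting path remains; maximum flow = 8.
In the residual graph, reachable from Res: {Res, b}.
Min-cut edges: Res→a (6), b→d (2); capacity 6 + 2 = 8.
This cut is saturated, so no flow can exceed 8.

8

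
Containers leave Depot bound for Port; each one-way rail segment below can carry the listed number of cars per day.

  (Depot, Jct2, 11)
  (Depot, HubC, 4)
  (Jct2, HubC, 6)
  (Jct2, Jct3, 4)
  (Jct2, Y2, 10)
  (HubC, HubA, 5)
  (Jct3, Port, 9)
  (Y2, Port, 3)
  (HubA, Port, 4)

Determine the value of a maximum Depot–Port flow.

Augment Depot→Jct2→Jct3→Port: bottleneck 4, flow now 4.
Augment Depot→Jct2→Y2→Port: bottleneck 3, flow now 7.
Augment Depot→HubC→HubA→Port: bottleneck 4, flow now 11.
No augmenting path remains; maximum flow = 11.
In the residual graph, reachable from Depot: {Depot, Jct2, HubC, Y2, HubA}.
Min-cut edges: Jct2→Jct3 (4), Y2→Port (3), HubA→Port (4); capacity 4 + 3 + 4 = 11.
This cut is saturated, so no flow can exceed 11.

11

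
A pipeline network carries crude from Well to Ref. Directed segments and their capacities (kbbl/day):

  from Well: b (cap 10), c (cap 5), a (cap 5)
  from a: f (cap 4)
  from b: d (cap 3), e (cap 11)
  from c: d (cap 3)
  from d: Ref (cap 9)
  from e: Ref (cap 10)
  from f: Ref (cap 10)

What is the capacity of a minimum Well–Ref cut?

17

Augment Well→a→f→Ref: bottleneck 4, flow now 4.
Augment Well→b→d→Ref: bottleneck 3, flow now 7.
Augment Well→b→e→Ref: bottleneck 7, flow now 14.
Augment Well→c→d→Ref: bottleneck 3, flow now 17.
No augmenting path remains; maximum flow = 17.
By max-flow min-cut, the minimum cut capacity equals the max flow.
In the residual graph, reachable from Well: {Well, a, c}.
Min-cut edges: Well→b (10), a→f (4), c→d (3); capacity 10 + 4 + 3 = 17.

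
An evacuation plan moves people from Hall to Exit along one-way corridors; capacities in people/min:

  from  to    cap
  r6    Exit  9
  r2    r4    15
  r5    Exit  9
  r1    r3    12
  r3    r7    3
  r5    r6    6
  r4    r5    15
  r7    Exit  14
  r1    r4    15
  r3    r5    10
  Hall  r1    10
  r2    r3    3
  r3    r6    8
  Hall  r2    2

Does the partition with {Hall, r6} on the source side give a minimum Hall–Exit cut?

Given cut capacity: 10 + 2 + 9 = 21.
Augment Hall→r1→r3→r5→Exit: bottleneck 9, flow now 9.
Augment Hall→r1→r3→r6→Exit: bottleneck 1, flow now 10.
Augment Hall→r2→r3→r6→Exit: bottleneck 2, flow now 12.
No augmenting path remains; maximum flow = 12.
In the residual graph, reachable from Hall: {Hall}.
Min-cut edges: Hall→r1 (10), Hall→r2 (2); capacity 10 + 2 = 12.
Cut capacity 21 exceeds the max flow 12, so it is not minimum.

No — its capacity is 21, but the minimum cut has capacity 12.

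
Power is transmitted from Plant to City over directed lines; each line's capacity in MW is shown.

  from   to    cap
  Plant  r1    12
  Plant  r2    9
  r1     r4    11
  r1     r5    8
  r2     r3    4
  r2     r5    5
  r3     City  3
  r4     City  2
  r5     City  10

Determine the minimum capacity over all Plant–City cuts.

15

Augment Plant→r1→r4→City: bottleneck 2, flow now 2.
Augment Plant→r1→r5→City: bottleneck 8, flow now 10.
Augment Plant→r2→r3→City: bottleneck 3, flow now 13.
Augment Plant→r2→r5→City: bottleneck 2, flow now 15.
No augmenting path remains; maximum flow = 15.
By max-flow min-cut, the minimum cut capacity equals the max flow.
In the residual graph, reachable from Plant: {Plant, r1, r2, r3, r4, r5}.
Min-cut edges: r3→City (3), r4→City (2), r5→City (10); capacity 3 + 2 + 10 = 15.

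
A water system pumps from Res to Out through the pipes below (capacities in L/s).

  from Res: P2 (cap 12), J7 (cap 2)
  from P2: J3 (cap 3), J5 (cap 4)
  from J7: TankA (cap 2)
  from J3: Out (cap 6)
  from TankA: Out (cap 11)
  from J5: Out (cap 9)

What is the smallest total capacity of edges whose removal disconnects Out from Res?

Augment Res→P2→J3→Out: bottleneck 3, flow now 3.
Augment Res→P2→J5→Out: bottleneck 4, flow now 7.
Augment Res→J7→TankA→Out: bottleneck 2, flow now 9.
No augmenting path remains; maximum flow = 9.
By max-flow min-cut, the minimum cut capacity equals the max flow.
In the residual graph, reachable from Res: {Res, P2}.
Min-cut edges: Res→J7 (2), P2→J3 (3), P2→J5 (4); capacity 2 + 3 + 4 = 9.

9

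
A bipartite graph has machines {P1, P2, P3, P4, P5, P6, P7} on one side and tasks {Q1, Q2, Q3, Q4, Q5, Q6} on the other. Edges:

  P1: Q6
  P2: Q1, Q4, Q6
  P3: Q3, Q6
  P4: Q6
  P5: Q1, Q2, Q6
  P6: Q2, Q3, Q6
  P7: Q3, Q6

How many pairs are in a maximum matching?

Unit-capacity flow: source→left, listed edges, right→sink; max matching = max flow.
Augmenting path P1→Q6 (+1); matched 1.
Augmenting path P2→Q1 (+1); matched 2.
Augmenting path P3→Q3 (+1); matched 3.
Augmenting path P5→Q2 (+1); matched 4.
Augmenting path P6→Q2→P5→Q1→P2→Q4 (+1); matched 5.
No augmenting path remains; maximum matching = 5.
König certificate: {P2, P5, P6, Q3, Q6} is a vertex cover of size 5 (every listed pair touches it), so no matching can be larger.

5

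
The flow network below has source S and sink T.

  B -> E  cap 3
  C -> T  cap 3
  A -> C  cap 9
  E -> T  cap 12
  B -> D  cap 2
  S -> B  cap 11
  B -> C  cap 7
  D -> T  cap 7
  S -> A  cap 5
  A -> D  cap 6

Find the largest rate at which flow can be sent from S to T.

13

Augment S→A→C→T: bottleneck 3, flow now 3.
Augment S→A→D→T: bottleneck 2, flow now 5.
Augment S→B→D→T: bottleneck 2, flow now 7.
Augment S→B→E→T: bottleneck 3, flow now 10.
Augment S→B→C→A→D→T: bottleneck 3, flow now 13. (uses reverse residual edge)
No augmenting path remains; maximum flow = 13.
In the residual graph, reachable from S: {S, B, C}.
Min-cut edges: S→A (5), B→D (2), B→E (3), C→T (3); capacity 5 + 2 + 3 + 3 = 13.
This cut is saturated, so no flow can exceed 13.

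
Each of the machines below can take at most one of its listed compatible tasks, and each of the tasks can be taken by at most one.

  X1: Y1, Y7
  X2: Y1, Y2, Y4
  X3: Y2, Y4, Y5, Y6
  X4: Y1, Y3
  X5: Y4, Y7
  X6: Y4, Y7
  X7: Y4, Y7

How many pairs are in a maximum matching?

Unit-capacity flow: source→left, listed edges, right→sink; max matching = max flow.
Augmenting path X1→Y1 (+1); matched 1.
Augmenting path X2→Y2 (+1); matched 2.
Augmenting path X3→Y4 (+1); matched 3.
Augmenting path X4→Y3 (+1); matched 4.
Augmenting path X5→Y7 (+1); matched 5.
Augmenting path X6→Y4→X3→Y5 (+1); matched 6.
No augmenting path remains; maximum matching = 6.
König certificate: {X1, X2, X3, X4, Y4, Y7} is a vertex cover of size 6 (every listed pair touches it), so no matching can be larger.

6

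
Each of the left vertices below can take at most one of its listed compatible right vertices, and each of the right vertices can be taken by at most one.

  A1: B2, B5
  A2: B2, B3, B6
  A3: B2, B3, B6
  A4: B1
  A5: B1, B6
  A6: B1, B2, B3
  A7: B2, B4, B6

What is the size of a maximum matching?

Unit-capacity flow: source→left, listed edges, right→sink; max matching = max flow.
Augmenting path A1→B2 (+1); matched 1.
Augmenting path A2→B3 (+1); matched 2.
Augmenting path A3→B6 (+1); matched 3.
Augmenting path A4→B1 (+1); matched 4.
Augmenting path A7→B4 (+1); matched 5.
Augmenting path A6→B2→A1→B5 (+1); matched 6.
No augmenting path remains; maximum matching = 6.
König certificate: {A1, A7, B1, B2, B3, B6} is a vertex cover of size 6 (every listed pair touches it), so no matching can be larger.

6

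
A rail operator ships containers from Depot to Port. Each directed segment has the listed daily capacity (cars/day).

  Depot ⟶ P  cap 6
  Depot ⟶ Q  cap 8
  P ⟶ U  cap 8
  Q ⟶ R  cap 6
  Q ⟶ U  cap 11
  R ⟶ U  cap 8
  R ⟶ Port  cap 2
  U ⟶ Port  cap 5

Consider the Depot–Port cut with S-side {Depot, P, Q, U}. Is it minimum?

No — its capacity is 11, but the minimum cut has capacity 7.

Given cut capacity: 6 + 5 = 11.
Augment Depot→P→U→Port: bottleneck 5, flow now 5.
Augment Depot→Q→R→Port: bottleneck 2, flow now 7.
No augmenting path remains; maximum flow = 7.
In the residual graph, reachable from Depot: {Depot, P, Q, R, U}.
Min-cut edges: R→Port (2), U→Port (5); capacity 2 + 5 = 7.
Cut capacity 11 exceeds the max flow 7, so it is not minimum.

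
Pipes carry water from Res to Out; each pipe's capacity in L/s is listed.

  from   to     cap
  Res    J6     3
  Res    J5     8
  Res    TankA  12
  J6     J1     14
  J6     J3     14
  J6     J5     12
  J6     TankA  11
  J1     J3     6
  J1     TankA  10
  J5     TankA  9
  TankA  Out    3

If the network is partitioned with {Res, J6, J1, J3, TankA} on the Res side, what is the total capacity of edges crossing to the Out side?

Edges leaving {Res, J6, J1, J3, TankA}: Res→J5 (8), J6→J5 (12), TankA→Out (3).
Cut capacity = 8 + 12 + 3 = 23.

23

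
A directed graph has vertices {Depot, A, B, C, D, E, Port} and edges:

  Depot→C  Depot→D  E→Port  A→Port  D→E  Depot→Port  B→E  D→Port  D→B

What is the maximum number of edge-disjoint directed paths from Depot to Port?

2

Assign every edge capacity 1; by Menger, the answer equals the max flow.
Path Depot→Port (+1); total 1.
Path Depot→D→Port (+1); total 2.
No residual Depot→Port path; max flow = 2.
Certifying cut of size 2: {Depot→D, Depot→Port}.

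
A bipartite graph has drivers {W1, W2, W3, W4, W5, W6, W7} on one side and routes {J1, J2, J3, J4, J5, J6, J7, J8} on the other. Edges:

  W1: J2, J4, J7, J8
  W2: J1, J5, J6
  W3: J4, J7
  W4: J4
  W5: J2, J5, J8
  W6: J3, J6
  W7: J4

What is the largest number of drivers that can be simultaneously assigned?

6

Unit-capacity flow: source→left, listed edges, right→sink; max matching = max flow.
Augmenting path W1→J2 (+1); matched 1.
Augmenting path W2→J1 (+1); matched 2.
Augmenting path W3→J4 (+1); matched 3.
Augmenting path W5→J5 (+1); matched 4.
Augmenting path W6→J3 (+1); matched 5.
Augmenting path W4→J4→W3→J7 (+1); matched 6.
No augmenting path remains; maximum matching = 6.
König certificate: {W1, W2, W3, W5, W6, J4} is a vertex cover of size 6 (every listed pair touches it), so no matching can be larger.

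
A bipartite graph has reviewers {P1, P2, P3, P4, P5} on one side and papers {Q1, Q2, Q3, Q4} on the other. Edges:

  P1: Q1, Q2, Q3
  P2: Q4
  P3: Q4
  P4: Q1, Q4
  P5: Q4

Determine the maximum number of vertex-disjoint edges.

3

Unit-capacity flow: source→left, listed edges, right→sink; max matching = max flow.
Augmenting path P1→Q1 (+1); matched 1.
Augmenting path P2→Q4 (+1); matched 2.
Augmenting path P4→Q1→P1→Q2 (+1); matched 3.
No augmenting path remains; maximum matching = 3.
König certificate: {P1, P4, Q4} is a vertex cover of size 3 (every listed pair touches it), so no matching can be larger.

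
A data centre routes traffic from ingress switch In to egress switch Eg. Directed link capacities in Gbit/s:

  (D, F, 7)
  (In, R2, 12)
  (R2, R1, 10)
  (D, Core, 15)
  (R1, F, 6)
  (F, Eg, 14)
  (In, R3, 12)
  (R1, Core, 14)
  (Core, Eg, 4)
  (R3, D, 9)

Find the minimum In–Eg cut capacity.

17

Augment In→R3→D→F→Eg: bottleneck 7, flow now 7.
Augment In→R3→D→Core→Eg: bottleneck 2, flow now 9.
Augment In→R2→R1→F→Eg: bottleneck 6, flow now 15.
Augment In→R2→R1→Core→Eg: bottleneck 2, flow now 17.
No augmenting path remains; maximum flow = 17.
By max-flow min-cut, the minimum cut capacity equals the max flow.
In the residual graph, reachable from In: {In, R3, R2, D, R1, Core}.
Min-cut edges: D→F (7), R1→F (6), Core→Eg (4); capacity 7 + 6 + 4 = 17.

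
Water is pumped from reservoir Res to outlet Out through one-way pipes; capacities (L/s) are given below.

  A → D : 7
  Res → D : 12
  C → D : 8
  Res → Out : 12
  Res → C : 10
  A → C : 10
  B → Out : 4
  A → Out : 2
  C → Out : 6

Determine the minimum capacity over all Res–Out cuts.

18

Augment Res→Out: bottleneck 12, flow now 12.
Augment Res→C→Out: bottleneck 6, flow now 18.
No augmenting path remains; maximum flow = 18.
By max-flow min-cut, the minimum cut capacity equals the max flow.
In the residual graph, reachable from Res: {Res, C, D}.
Min-cut edges: Res→Out (12), C→Out (6); capacity 12 + 6 = 18.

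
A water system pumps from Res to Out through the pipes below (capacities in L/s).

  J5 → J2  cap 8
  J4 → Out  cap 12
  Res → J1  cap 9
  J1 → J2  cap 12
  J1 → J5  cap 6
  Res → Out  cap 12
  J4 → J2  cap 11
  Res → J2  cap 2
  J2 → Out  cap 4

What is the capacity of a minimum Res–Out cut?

Augment Res→Out: bottleneck 12, flow now 12.
Augment Res→J2→Out: bottleneck 2, flow now 14.
Augment Res→J1→J2→Out: bottleneck 2, flow now 16.
No augmenting path remains; maximum flow = 16.
By max-flow min-cut, the minimum cut capacity equals the max flow.
In the residual graph, reachable from Res: {Res, J1, J5, J2}.
Min-cut edges: Res→Out (12), J2→Out (4); capacity 12 + 4 = 16.

16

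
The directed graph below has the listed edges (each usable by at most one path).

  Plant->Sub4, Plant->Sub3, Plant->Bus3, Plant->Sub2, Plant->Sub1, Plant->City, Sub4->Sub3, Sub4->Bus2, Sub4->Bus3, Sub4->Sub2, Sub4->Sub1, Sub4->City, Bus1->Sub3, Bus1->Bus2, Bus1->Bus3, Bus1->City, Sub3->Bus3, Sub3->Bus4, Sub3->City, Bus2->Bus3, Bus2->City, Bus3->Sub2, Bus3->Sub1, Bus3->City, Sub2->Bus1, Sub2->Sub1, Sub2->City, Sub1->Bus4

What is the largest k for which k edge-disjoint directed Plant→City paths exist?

Assign every edge capacity 1; by Menger, the answer equals the max flow.
Path Plant→City (+1); total 1.
Path Plant→Sub4→City (+1); total 2.
Path Plant→Sub3→City (+1); total 3.
Path Plant→Bus3→City (+1); total 4.
Path Plant→Sub2→City (+1); total 5.
No residual Plant→City path; max flow = 5.
Certifying cut of size 5: {Plant→Bus3, Plant→City, Plant→Sub2, Plant→Sub3, Plant→Sub4}.

5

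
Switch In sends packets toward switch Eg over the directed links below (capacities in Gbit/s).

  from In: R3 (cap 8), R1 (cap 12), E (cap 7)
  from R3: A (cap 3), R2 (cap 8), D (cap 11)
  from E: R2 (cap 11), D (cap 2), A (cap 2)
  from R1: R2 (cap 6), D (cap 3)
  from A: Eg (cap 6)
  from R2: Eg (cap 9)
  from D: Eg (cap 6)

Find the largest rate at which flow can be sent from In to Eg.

20

Augment In→R3→A→Eg: bottleneck 3, flow now 3.
Augment In→R3→R2→Eg: bottleneck 5, flow now 8.
Augment In→E→A→Eg: bottleneck 2, flow now 10.
Augment In→E→R2→Eg: bottleneck 4, flow now 14.
Augment In→E→D→Eg: bottleneck 1, flow now 15.
Augment In→R1→D→Eg: bottleneck 3, flow now 18.
Augment In→R1→R2→R3→D→Eg: bottleneck 2, flow now 20. (uses reverse residual edge)
No augmenting path remains; maximum flow = 20.
In the residual graph, reachable from In: {In, R3, E, R1, R2, D}.
Min-cut edges: R3→A (3), E→A (2), R2→Eg (9), D→Eg (6); capacity 3 + 2 + 9 + 6 = 20.
This cut is saturated, so no flow can exceed 20.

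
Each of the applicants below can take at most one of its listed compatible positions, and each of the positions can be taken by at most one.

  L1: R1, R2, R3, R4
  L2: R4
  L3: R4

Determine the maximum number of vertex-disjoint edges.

Unit-capacity flow: source→left, listed edges, right→sink; max matching = max flow.
Augmenting path L1→R1 (+1); matched 1.
Augmenting path L2→R4 (+1); matched 2.
No augmenting path remains; maximum matching = 2.
König certificate: {L1, R4} is a vertex cover of size 2 (every listed pair touches it), so no matching can be larger.

2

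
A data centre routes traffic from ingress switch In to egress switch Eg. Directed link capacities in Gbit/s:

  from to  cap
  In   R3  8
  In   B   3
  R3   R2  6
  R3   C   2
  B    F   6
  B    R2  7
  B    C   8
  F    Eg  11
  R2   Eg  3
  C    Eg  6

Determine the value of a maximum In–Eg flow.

8

Augment In→R3→R2→Eg: bottleneck 3, flow now 3.
Augment In→R3→C→Eg: bottleneck 2, flow now 5.
Augment In→B→F→Eg: bottleneck 3, flow now 8.
No augmenting path remains; maximum flow = 8.
In the residual graph, reachable from In: {In, R3, R2}.
Min-cut edges: In→B (3), R3→C (2), R2→Eg (3); capacity 3 + 2 + 3 = 8.
This cut is saturated, so no flow can exceed 8.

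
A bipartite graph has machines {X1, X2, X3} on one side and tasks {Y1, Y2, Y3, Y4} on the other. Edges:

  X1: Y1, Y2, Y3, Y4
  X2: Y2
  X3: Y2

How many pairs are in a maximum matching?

Unit-capacity flow: source→left, listed edges, right→sink; max matching = max flow.
Augmenting path X1→Y1 (+1); matched 1.
Augmenting path X2→Y2 (+1); matched 2.
No augmenting path remains; maximum matching = 2.
König certificate: {X1, Y2} is a vertex cover of size 2 (every listed pair touches it), so no matching can be larger.

2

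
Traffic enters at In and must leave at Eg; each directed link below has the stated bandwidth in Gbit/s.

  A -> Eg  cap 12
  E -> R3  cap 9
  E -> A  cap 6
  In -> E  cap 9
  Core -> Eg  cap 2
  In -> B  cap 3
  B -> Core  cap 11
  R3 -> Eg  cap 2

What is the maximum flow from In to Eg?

10

Augment In→B→Core→Eg: bottleneck 2, flow now 2.
Augment In→E→R3→Eg: bottleneck 2, flow now 4.
Augment In→E→A→Eg: bottleneck 6, flow now 10.
No augmenting path remains; maximum flow = 10.
In the residual graph, reachable from In: {In, B, E, Core, R3}.
Min-cut edges: E→A (6), Core→Eg (2), R3→Eg (2); capacity 6 + 2 + 2 = 10.
This cut is saturated, so no flow can exceed 10.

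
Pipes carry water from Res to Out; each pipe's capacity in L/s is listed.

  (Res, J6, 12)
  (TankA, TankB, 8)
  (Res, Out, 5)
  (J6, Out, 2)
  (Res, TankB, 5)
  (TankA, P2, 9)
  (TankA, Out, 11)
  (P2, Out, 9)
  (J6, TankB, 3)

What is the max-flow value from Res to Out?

7

Augment Res→Out: bottleneck 5, flow now 5.
Augment Res→J6→Out: bottleneck 2, flow now 7.
No augmenting path remains; maximum flow = 7.
In the residual graph, reachable from Res: {Res, J6, TankB}.
Min-cut edges: Res→Out (5), J6→Out (2); capacity 5 + 2 = 7.
This cut is saturated, so no flow can exceed 7.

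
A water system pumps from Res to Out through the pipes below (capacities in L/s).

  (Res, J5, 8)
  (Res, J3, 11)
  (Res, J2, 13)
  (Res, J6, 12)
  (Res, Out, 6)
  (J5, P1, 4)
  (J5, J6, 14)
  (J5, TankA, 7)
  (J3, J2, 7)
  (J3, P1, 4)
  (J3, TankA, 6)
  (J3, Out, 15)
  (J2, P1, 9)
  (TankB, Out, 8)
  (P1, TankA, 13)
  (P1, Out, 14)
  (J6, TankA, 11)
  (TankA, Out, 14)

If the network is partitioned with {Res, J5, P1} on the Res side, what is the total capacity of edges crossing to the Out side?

90

Edges leaving {Res, J5, P1}: Res→J3 (11), Res→J2 (13), Res→J6 (12), Res→Out (6), J5→J6 (14), J5→TankA (7), P1→TankA (13), P1→Out (14).
Cut capacity = 11 + 13 + 12 + 6 + 14 + 7 + 13 + 14 = 90.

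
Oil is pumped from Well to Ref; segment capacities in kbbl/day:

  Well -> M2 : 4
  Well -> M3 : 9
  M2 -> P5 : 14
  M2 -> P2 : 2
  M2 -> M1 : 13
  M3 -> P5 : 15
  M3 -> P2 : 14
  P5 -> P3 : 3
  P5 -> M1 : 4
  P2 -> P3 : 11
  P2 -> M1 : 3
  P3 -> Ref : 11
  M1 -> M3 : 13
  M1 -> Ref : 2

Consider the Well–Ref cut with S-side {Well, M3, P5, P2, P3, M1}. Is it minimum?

Given cut capacity: 4 + 11 + 2 = 17.
Augment Well→M2→M1→Ref: bottleneck 2, flow now 2.
Augment Well→M2→P5→P3→Ref: bottleneck 2, flow now 4.
Augment Well→M3→P5→P3→Ref: bottleneck 1, flow now 5.
Augment Well→M3→P2→P3→Ref: bottleneck 8, flow now 13.
No augmenting path remains; maximum flow = 13.
In the residual graph, reachable from Well: {Well}.
Min-cut edges: Well→M2 (4), Well→M3 (9); capacity 4 + 9 = 13.
Cut capacity 17 exceeds the max flow 13, so it is not minimum.

No — its capacity is 17, but the minimum cut has capacity 13.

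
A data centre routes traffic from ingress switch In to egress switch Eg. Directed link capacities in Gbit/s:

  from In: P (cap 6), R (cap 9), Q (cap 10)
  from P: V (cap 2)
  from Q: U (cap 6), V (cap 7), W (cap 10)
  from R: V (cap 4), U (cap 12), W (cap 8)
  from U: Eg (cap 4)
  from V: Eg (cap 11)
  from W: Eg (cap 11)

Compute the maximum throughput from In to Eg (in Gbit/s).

Augment In→P→V→Eg: bottleneck 2, flow now 2.
Augment In→Q→U→Eg: bottleneck 4, flow now 6.
Augment In→Q→V→Eg: bottleneck 6, flow now 12.
Augment In→R→V→Eg: bottleneck 3, flow now 15.
Augment In→R→W→Eg: bottleneck 6, flow now 21.
No augmenting path remains; maximum flow = 21.
In the residual graph, reachable from In: {In, P}.
Min-cut edges: In→Q (10), In→R (9), P→V (2); capacity 10 + 9 + 2 = 21.
This cut is saturated, so no flow can exceed 21.

21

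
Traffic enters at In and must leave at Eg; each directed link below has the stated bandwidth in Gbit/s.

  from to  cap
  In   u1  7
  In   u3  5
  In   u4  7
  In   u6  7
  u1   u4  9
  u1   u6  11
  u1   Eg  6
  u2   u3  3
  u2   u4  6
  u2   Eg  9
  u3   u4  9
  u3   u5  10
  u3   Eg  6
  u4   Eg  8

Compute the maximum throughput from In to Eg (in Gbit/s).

Augment In→u1→Eg: bottleneck 6, flow now 6.
Augment In→u3→Eg: bottleneck 5, flow now 11.
Augment In→u4→Eg: bottleneck 7, flow now 18.
Augment In→u1→u4→Eg: bottleneck 1, flow now 19.
No augmenting path remains; maximum flow = 19.
In the residual graph, reachable from In: {In, u6}.
Min-cut edges: In→u1 (7), In→u3 (5), In→u4 (7); capacity 7 + 5 + 7 = 19.
This cut is saturated, so no flow can exceed 19.

19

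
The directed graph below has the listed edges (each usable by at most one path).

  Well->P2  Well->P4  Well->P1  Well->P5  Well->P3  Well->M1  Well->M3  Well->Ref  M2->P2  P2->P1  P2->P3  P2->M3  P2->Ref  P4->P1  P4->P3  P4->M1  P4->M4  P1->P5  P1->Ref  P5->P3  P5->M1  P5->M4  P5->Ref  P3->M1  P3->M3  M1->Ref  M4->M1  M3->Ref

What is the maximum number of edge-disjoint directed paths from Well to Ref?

6

Assign every edge capacity 1; by Menger, the answer equals the max flow.
Path Well→Ref (+1); total 1.
Path Well→P2→Ref (+1); total 2.
Path Well→P1→Ref (+1); total 3.
Path Well→P5→Ref (+1); total 4.
Path Well→M1→Ref (+1); total 5.
Path Well→M3→Ref (+1); total 6.
No residual Well→Ref path; max flow = 6.
Certifying cut of size 6: {M1→Ref, M3→Ref, P1→Ref, P5→Ref, Well→P2, Well→Ref}.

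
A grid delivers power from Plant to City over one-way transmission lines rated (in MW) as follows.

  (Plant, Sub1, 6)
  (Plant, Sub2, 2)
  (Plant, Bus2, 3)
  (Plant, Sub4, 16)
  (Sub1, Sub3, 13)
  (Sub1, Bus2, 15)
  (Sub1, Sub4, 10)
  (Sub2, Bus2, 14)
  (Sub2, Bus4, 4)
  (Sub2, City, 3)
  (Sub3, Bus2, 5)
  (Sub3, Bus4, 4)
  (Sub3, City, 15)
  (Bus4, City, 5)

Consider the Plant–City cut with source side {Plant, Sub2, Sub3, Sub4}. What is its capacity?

Edges leaving {Plant, Sub2, Sub3, Sub4}: Plant→Sub1 (6), Plant→Bus2 (3), Sub2→Bus2 (14), Sub2→Bus4 (4), Sub2→City (3), Sub3→Bus2 (5), Sub3→Bus4 (4), Sub3→City (15).
Cut capacity = 6 + 3 + 14 + 4 + 3 + 5 + 4 + 15 = 54.

54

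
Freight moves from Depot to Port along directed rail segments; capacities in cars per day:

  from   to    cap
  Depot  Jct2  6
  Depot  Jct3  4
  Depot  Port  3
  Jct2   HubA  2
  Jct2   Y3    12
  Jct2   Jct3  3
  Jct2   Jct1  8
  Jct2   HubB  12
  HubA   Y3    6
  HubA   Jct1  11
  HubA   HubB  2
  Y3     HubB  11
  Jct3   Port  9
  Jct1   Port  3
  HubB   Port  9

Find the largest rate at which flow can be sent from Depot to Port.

13

Augment Depot→Port: bottleneck 3, flow now 3.
Augment Depot→Jct3→Port: bottleneck 4, flow now 7.
Augment Depot→Jct2→Jct3→Port: bottleneck 3, flow now 10.
Augment Depot→Jct2→Jct1→Port: bottleneck 3, flow now 13.
No augmenting path remains; maximum flow = 13.
In the residual graph, reachable from Depot: {Depot}.
Min-cut edges: Depot→Jct2 (6), Depot→Jct3 (4), Depot→Port (3); capacity 6 + 4 + 3 = 13.
This cut is saturated, so no flow can exceed 13.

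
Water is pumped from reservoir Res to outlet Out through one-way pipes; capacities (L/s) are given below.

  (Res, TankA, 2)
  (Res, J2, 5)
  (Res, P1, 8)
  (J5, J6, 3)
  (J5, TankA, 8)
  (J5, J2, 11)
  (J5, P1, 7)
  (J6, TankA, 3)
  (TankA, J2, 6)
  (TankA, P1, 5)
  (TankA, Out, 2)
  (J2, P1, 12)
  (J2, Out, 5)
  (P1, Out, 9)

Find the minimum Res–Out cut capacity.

15

Augment Res→TankA→Out: bottleneck 2, flow now 2.
Augment Res→J2→Out: bottleneck 5, flow now 7.
Augment Res→P1→Out: bottleneck 8, flow now 15.
No augmenting path remains; maximum flow = 15.
By max-flow min-cut, the minimum cut capacity equals the max flow.
In the residual graph, reachable from Res: {Res}.
Min-cut edges: Res→TankA (2), Res→J2 (5), Res→P1 (8); capacity 2 + 5 + 8 = 15.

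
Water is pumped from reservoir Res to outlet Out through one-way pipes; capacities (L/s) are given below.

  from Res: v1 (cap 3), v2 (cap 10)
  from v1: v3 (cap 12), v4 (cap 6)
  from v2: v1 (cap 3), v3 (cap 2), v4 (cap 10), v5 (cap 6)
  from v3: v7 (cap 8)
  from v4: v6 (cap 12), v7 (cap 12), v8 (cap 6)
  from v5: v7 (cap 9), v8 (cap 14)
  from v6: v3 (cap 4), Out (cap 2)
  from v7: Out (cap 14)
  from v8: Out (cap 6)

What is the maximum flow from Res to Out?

13

Augment Res→v1→v3→v7→Out: bottleneck 3, flow now 3.
Augment Res→v2→v3→v7→Out: bottleneck 2, flow now 5.
Augment Res→v2→v4→v6→Out: bottleneck 2, flow now 7.
Augment Res→v2→v4→v7→Out: bottleneck 6, flow now 13.
No augmenting path remains; maximum flow = 13.
In the residual graph, reachable from Res: {Res}.
Min-cut edges: Res→v1 (3), Res→v2 (10); capacity 3 + 10 = 13.
This cut is saturated, so no flow can exceed 13.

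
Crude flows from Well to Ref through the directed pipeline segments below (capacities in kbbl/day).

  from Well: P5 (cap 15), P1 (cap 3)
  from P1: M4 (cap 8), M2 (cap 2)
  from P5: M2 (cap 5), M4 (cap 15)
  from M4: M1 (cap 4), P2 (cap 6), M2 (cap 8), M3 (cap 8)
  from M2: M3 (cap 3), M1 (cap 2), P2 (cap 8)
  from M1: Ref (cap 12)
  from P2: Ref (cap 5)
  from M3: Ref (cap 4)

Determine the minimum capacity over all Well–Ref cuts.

15

Augment Well→P1→M4→M1→Ref: bottleneck 3, flow now 3.
Augment Well→P5→M4→M1→Ref: bottleneck 1, flow now 4.
Augment Well→P5→M4→P2→Ref: bottleneck 5, flow now 9.
Augment Well→P5→M4→M3→Ref: bottleneck 4, flow now 13.
Augment Well→P5→M2→M1→Ref: bottleneck 2, flow now 15.
No augmenting path remains; maximum flow = 15.
By max-flow min-cut, the minimum cut capacity equals the max flow.
In the residual graph, reachable from Well: {Well, P1, P5, M4, M2, P2, M3}.
Min-cut edges: M4→M1 (4), M2→M1 (2), P2→Ref (5), M3→Ref (4); capacity 4 + 2 + 5 + 4 = 15.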